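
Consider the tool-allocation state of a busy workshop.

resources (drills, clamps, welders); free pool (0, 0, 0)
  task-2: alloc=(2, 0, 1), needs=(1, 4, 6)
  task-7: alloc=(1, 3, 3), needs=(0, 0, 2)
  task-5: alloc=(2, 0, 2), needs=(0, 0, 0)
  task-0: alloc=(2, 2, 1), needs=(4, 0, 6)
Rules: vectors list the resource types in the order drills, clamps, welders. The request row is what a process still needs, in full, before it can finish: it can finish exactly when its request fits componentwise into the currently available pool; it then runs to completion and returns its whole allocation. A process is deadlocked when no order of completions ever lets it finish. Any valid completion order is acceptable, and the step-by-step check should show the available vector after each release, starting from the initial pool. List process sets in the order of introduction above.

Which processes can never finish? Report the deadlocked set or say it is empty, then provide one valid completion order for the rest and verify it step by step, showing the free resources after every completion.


Deadlocked: task-2 and task-0.
Key observation: task-5, task-7 can finish, but then (3, 3, 5) is all there is, and the blocked group's welders demands exceed it.
One completion order for the rest: task-5, task-7. Walking it through:
  pool = (0, 0, 0)
  run task-5 (needs (0, 0, 0), free (0, 0, 0)); after release of (2, 0, 2) the pool is (2, 0, 2)
  run task-7 (needs (0, 0, 2), free (2, 0, 2)); after release of (1, 3, 3) the pool is (3, 3, 5)
None of the blocked processes ever fits:
  task-2 still needs (1, 4, 6) but only (3, 3, 5) is free — short on clamps and welders
  task-0 still needs (4, 0, 6) but only (3, 3, 5) is free — short on drills and welders


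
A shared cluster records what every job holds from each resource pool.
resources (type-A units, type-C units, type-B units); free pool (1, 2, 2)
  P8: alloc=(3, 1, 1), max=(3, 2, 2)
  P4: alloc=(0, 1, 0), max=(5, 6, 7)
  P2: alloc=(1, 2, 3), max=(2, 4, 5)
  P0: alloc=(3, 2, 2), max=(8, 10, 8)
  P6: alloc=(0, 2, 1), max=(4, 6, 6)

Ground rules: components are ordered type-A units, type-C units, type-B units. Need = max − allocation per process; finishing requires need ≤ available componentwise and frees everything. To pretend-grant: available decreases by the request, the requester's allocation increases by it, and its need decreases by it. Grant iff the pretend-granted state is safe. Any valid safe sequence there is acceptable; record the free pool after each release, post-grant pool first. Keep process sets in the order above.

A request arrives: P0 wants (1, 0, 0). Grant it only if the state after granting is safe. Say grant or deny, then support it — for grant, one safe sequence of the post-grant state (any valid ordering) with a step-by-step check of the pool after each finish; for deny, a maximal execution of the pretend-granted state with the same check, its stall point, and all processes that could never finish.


DENY — the pretend-granted state is unsafe.
Key observation: after P8, P2, P6 the pool peaks at (4, 7, 7), and each blocked process is short somewhere: P4 on type-A units; P0 on type-C units.
Pretend the grant happened; the run P8, P2, P6 goes as far as possible. Check, step by step:
  pool = (0, 2, 2)
  P8: need (0, 1, 1) fits (0, 2, 2); releases (3, 1, 1), pool now (3, 3, 3)
  P2: need (1, 2, 2) fits (3, 3, 3); releases (1, 2, 3), pool now (4, 5, 6)
  P6: need (4, 4, 5) fits (4, 5, 6); releases (0, 2, 1), pool now (4, 7, 7)
  P4 cannot run: need (5, 5, 7) vs free (4, 7, 7) (insufficient type-A units)
  P0 cannot run: need (4, 8, 6) vs free (4, 7, 7) (insufficient type-C units)
Processes that could never finish after the grant: P4 and P0.


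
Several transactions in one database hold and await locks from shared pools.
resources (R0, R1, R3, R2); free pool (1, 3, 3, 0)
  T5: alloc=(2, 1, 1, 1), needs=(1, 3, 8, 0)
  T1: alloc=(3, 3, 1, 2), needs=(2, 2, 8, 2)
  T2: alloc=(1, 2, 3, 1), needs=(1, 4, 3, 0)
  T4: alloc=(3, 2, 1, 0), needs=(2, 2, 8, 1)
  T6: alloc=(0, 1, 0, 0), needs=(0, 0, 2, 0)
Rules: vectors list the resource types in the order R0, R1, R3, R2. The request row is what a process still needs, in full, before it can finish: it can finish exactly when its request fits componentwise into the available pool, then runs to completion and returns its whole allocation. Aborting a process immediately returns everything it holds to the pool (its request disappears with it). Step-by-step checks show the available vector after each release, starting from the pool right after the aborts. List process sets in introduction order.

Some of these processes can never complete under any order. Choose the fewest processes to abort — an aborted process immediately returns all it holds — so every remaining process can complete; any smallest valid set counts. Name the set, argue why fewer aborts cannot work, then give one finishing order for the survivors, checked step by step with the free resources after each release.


The answer: abort T1 and T4.
Key observation: T5 was stuck for good until T1 and T4 gave back (6, 5, 2, 2); in the order shown it finishes at step 2.
Why nothing smaller works — every single abort fails: T5 alone leaves T1 blocked (short on R3); T1 alone leaves T5 blocked (short on R3); T2 alone leaves T5 blocked (short on R3); T4 alone leaves T5 blocked (short on R3); T6 alone leaves T5 blocked (short on R3).
Survivors finish in the order: T2, T5, T6. Check, step by step (pool after the aborts first):
  pool = (7, 8, 5, 2)
  T2 needs (1, 4, 3, 0) <= (7, 8, 5, 2) -> finishes; pool += (1, 2, 3, 1) = (8, 10, 8, 3)
  T5 needs (1, 3, 8, 0) <= (8, 10, 8, 3) -> finishes; pool += (2, 1, 1, 1) = (10, 11, 9, 4)
  T6 needs (0, 0, 2, 0) <= (10, 11, 9, 4) -> finishes; pool += (0, 1, 0, 0) = (10, 12, 9, 4)


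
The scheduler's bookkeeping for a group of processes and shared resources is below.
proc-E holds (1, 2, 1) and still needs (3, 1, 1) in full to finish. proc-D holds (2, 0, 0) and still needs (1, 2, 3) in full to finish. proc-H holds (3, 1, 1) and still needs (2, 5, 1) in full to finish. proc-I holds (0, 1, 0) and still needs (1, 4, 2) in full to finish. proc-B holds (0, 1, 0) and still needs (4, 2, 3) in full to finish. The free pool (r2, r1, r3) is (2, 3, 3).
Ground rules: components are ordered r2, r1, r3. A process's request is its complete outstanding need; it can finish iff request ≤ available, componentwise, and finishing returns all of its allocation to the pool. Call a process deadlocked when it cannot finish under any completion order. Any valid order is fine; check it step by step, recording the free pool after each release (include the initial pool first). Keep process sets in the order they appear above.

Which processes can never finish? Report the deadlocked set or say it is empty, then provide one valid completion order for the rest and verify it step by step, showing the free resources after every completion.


Nothing here is deadlocked.
Key observation: proc-D can run right away; the returned allocation unlocks the remaining processes in turn.
One completion order for the rest: proc-D, proc-E, proc-I, proc-B, proc-H. Walking it through:
  pool = (2, 3, 3)
  run proc-D (needs (1, 2, 3), free (2, 3, 3)); after release of (2, 0, 0) the pool is (4, 3, 3)
  run proc-E (needs (3, 1, 1), free (4, 3, 3)); after release of (1, 2, 1) the pool is (5, 5, 4)
  run proc-I (needs (1, 4, 2), free (5, 5, 4)); after release of (0, 1, 0) the pool is (5, 6, 4)
  run proc-B (needs (4, 2, 3), free (5, 6, 4)); after release of (0, 1, 0) the pool is (5, 7, 4)
  run proc-H (needs (2, 5, 1), free (5, 7, 4)); after release of (3, 1, 1) the pool is (8, 8, 5)


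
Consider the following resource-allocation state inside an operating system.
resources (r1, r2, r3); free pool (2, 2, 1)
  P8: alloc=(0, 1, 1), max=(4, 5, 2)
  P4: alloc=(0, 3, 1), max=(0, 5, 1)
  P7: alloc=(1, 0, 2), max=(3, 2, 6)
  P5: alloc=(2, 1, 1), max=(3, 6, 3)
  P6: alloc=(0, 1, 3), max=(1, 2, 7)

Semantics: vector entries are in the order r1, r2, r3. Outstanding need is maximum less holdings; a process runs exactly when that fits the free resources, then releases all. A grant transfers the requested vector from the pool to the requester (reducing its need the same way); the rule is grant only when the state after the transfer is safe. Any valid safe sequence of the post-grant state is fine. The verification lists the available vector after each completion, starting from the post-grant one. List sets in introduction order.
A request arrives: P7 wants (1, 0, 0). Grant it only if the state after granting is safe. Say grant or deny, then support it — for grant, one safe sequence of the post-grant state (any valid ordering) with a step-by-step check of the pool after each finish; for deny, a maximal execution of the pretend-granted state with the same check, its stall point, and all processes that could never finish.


DENY: after the grant no complete ordering would exist.
Key observation: after P4, P5 the pool peaks at (3, 6, 3), and each blocked process is short somewhere: P8 on r1; P7 on r3; P6 on r3.
After a pretend grant, a maximal execution: P4, P5 — then nothing else fits. Verifying each step:
  pool = (1, 2, 1)
  run P4 (needs (0, 2, 0), free (1, 2, 1)); after release of (0, 3, 1) the pool is (1, 5, 2)
  run P5 (needs (1, 5, 2), free (1, 5, 2)); after release of (2, 1, 1) the pool is (3, 6, 3)
  P8 still needs (4, 4, 1) but only (3, 6, 3) is free — short on r1
  P7 still needs (1, 2, 4) but only (3, 6, 3) is free — short on r3
  P6 still needs (1, 1, 4) but only (3, 6, 3) is free — short on r3
Processes that could never finish after the grant: P8, P7 and P6.


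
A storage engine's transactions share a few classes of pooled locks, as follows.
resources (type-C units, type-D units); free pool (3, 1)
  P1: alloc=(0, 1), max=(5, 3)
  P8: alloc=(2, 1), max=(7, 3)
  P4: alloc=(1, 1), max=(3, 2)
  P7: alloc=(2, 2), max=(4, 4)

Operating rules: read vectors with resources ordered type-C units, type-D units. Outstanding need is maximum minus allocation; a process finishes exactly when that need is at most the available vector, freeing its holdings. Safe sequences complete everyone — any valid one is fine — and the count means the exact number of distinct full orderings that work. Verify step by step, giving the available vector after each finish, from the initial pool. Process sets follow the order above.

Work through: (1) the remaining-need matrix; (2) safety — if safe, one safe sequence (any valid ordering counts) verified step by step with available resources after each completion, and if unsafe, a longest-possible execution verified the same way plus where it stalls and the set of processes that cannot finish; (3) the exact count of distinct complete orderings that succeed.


(1) Need matrix, components ordered type-C units, type-D units:
  P1: (5, 2)
  P8: (5, 2)
  P4: (2, 1)
  P7: (2, 2)
(2) The state is SAFE; one workable sequence: P4, P7, P8, P1.
Key observation: P4 marks the first exact bind of the order: its need (2, 1) fits the free (3, 1) with zero slack on a requested resource.
Walking it through:
  pool = (3, 1)
  P4: need (2, 1) fits (3, 1); releases (1, 1), pool now (4, 2)
  P7: need (2, 2) fits (4, 2); releases (2, 2), pool now (6, 4)
  P8: need (5, 2) fits (6, 4); releases (2, 1), pool now (8, 5)
  P1: need (5, 2) fits (8, 5); releases (0, 1), pool now (8, 6)
(3) Precisely 2 of the possible complete orderings are safe sequences.


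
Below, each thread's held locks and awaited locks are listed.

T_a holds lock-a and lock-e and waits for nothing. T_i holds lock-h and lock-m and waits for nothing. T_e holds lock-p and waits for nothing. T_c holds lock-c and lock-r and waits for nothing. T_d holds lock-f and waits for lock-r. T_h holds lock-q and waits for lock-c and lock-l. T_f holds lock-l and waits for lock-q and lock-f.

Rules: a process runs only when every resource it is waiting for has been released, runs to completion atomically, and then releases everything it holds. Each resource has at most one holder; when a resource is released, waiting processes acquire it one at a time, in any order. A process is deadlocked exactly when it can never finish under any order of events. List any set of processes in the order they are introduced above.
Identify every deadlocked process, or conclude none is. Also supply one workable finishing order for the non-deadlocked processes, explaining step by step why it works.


Deadlocked: T_h and T_f.
Key observation: the cycle T_h -> T_f -> T_h can never break — each member waits on the next; no other process is dragged down with it.
A valid finishing order for the others: T_c, T_e, T_d, T_i, T_a.
Step-by-step check:
  run T_c (it waits on nothing); releases lock-c and lock-r
  run T_e (it waits on nothing); releases lock-p
  T_d waits on lock-r — all released -> runs and releases lock-f
  run T_i (it waits on nothing); releases lock-h and lock-m
  run T_a (it waits on nothing); releases lock-a and lock-e


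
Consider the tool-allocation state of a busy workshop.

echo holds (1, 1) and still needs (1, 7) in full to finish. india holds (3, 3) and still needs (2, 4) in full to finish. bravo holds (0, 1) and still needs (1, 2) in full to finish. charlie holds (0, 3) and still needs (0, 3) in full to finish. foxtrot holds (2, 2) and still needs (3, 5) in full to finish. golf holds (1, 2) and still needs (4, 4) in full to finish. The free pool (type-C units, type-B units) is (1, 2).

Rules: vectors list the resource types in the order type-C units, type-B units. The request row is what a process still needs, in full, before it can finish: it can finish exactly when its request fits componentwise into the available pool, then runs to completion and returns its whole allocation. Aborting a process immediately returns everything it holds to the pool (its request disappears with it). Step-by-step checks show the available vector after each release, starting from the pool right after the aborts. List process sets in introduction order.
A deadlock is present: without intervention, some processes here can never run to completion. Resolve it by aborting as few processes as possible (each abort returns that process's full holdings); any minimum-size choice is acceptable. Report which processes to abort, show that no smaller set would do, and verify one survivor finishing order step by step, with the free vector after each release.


The answer: abort golf.
Key observation: the returned (1, 2) from golf is what brings india — unrunnable before, under any order — into play at step 1.
No smaller set exists: with zero aborts the deadlock remains.
Survivors finish in the order: india, foxtrot, echo, bravo, charlie. Walking it through (pool after the aborts first):
  pool = (2, 4)
  run india (needs (2, 4), free (2, 4)); after release of (3, 3) the pool is (5, 7)
  run foxtrot (needs (3, 5), free (5, 7)); after release of (2, 2) the pool is (7, 9)
  run echo (needs (1, 7), free (7, 9)); after release of (1, 1) the pool is (8, 10)
  run bravo (needs (1, 2), free (8, 10)); after release of (0, 1) the pool is (8, 11)
  run charlie (needs (0, 3), free (8, 11)); after release of (0, 3) the pool is (8, 14)


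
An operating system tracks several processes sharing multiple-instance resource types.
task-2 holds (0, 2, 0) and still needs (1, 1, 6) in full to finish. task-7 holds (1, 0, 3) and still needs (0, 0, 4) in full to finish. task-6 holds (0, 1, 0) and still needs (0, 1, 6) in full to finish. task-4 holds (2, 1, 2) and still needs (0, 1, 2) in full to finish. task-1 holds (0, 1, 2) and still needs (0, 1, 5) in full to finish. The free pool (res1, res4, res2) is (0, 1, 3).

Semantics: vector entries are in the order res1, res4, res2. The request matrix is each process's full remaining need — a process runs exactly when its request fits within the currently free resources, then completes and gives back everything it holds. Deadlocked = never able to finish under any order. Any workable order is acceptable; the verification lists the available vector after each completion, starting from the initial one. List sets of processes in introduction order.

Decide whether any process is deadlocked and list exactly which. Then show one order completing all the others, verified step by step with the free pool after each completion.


The deadlocked set is empty.
Key observation: the pool covers task-4 at once, and every later process fits after earlier releases.
One completion order for the rest: task-4, task-7, task-2, task-6, task-1. Step-by-step check:
  pool = (0, 1, 3)
  task-4: need (0, 1, 2) fits (0, 1, 3); releases (2, 1, 2), pool now (2, 2, 5)
  task-7: need (0, 0, 4) fits (2, 2, 5); releases (1, 0, 3), pool now (3, 2, 8)
  task-2: need (1, 1, 6) fits (3, 2, 8); releases (0, 2, 0), pool now (3, 4, 8)
  task-6: need (0, 1, 6) fits (3, 4, 8); releases (0, 1, 0), pool now (3, 5, 8)
  task-1: need (0, 1, 5) fits (3, 5, 8); releases (0, 1, 2), pool now (3, 6, 10)


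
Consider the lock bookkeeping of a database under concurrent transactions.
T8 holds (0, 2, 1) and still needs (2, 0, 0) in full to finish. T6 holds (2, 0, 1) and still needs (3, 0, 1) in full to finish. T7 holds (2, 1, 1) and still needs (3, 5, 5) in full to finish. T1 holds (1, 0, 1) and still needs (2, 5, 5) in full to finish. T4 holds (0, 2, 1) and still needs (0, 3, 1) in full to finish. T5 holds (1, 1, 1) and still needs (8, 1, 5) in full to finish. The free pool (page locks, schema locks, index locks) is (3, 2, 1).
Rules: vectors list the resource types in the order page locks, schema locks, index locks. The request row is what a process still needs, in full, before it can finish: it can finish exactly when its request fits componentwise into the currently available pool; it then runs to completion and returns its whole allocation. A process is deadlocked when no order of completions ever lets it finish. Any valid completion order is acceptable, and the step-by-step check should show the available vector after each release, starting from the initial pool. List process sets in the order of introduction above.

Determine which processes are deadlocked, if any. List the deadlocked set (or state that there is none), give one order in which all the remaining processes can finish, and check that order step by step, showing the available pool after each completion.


Deadlocked set: T7, T1 and T5.
Key observation: no order helps: past T8, T4, T6, the free pool tops out at (5, 6, 4), below what each blocked process needs in index locks.
The rest can finish in the order T8, T4, T6. Check, step by step:
  pool = (3, 2, 1)
  T8 needs (2, 0, 0) <= (3, 2, 1) -> finishes; pool += (0, 2, 1) = (3, 4, 2)
  T4 needs (0, 3, 1) <= (3, 4, 2) -> finishes; pool += (0, 2, 1) = (3, 6, 3)
  T6 needs (3, 0, 1) <= (3, 6, 3) -> finishes; pool += (2, 0, 1) = (5, 6, 4)
The blocked processes can never fit:
  T7 still needs (3, 5, 5) but only (5, 6, 4) is free — short on index locks
  T1 still needs (2, 5, 5) but only (5, 6, 4) is free — short on index locks
  T5 still needs (8, 1, 5) but only (5, 6, 4) is free — short on page locks and index locks


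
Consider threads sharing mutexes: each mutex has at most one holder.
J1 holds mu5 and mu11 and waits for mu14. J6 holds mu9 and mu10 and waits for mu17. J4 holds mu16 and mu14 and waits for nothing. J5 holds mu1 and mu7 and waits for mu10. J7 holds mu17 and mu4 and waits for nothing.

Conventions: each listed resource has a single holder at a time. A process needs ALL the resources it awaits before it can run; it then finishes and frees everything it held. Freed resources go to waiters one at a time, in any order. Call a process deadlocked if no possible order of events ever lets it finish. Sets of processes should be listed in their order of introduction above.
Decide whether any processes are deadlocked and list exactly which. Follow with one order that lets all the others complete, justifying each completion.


No process is deadlocked.
Key observation: the waits form no ring: some process can always run, and its releases unblock the others one by one.
The rest can finish in the order J7, J6, J4, J1, J5.
Verifying each step:
  J7 waits on nothing -> runs at once and releases mu17 and mu4
  J6: everything it awaited (mu17) is free; runs, freeing mu9 and mu10
  J4 waits on nothing -> runs at once and releases mu16 and mu14
  J1: everything it awaited (mu14) is free; runs, freeing mu5 and mu11
  J5: everything it awaited (mu10) is free; runs, freeing mu1 and mu7


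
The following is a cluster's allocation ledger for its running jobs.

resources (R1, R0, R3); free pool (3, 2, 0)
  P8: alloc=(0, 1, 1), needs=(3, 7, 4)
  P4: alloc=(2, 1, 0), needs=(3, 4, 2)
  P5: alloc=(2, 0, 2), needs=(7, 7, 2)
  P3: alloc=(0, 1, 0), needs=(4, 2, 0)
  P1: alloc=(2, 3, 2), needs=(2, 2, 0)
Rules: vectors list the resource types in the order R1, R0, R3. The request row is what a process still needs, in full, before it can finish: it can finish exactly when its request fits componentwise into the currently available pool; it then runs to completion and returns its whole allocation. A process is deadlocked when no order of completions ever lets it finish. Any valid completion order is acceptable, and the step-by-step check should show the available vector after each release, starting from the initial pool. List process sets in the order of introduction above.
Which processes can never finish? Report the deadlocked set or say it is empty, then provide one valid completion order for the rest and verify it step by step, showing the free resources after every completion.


No process is deadlocked.
Key observation: no deadlock: P1 fits now, and the freed resources carry the rest through.
A valid finishing order for the others: P1, P4, P3, P5, P8. Walking it through:
  pool = (3, 2, 0)
  P1: need (2, 2, 0) fits (3, 2, 0); releases (2, 3, 2), pool now (5, 5, 2)
  P4: need (3, 4, 2) fits (5, 5, 2); releases (2, 1, 0), pool now (7, 6, 2)
  P3: need (4, 2, 0) fits (7, 6, 2); releases (0, 1, 0), pool now (7, 7, 2)
  P5: need (7, 7, 2) fits (7, 7, 2); releases (2, 0, 2), pool now (9, 7, 4)
  P8: need (3, 7, 4) fits (9, 7, 4); releases (0, 1, 1), pool now (9, 8, 5)


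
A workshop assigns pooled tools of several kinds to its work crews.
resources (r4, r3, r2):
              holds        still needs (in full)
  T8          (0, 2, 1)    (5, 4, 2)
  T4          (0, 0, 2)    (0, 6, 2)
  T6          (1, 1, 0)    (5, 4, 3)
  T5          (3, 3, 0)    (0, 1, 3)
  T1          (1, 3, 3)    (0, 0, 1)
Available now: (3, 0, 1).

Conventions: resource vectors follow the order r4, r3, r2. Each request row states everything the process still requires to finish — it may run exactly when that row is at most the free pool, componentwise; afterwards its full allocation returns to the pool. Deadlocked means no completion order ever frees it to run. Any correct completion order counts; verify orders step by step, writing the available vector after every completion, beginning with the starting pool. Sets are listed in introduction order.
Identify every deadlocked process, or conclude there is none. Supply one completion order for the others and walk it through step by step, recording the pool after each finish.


The deadlocked set is empty.
Key observation: T1 leads a chain of completions in which each release enables another process.
The rest can finish in the order T1, T5, T6, T8, T4. Check, step by step:
  pool = (3, 0, 1)
  T1: need (0, 0, 1) fits (3, 0, 1); releases (1, 3, 3), pool now (4, 3, 4)
  T5: need (0, 1, 3) fits (4, 3, 4); releases (3, 3, 0), pool now (7, 6, 4)
  T6: need (5, 4, 3) fits (7, 6, 4); releases (1, 1, 0), pool now (8, 7, 4)
  T8: need (5, 4, 2) fits (8, 7, 4); releases (0, 2, 1), pool now (8, 9, 5)
  T4: need (0, 6, 2) fits (8, 9, 5); releases (0, 0, 2), pool now (8, 9, 7)


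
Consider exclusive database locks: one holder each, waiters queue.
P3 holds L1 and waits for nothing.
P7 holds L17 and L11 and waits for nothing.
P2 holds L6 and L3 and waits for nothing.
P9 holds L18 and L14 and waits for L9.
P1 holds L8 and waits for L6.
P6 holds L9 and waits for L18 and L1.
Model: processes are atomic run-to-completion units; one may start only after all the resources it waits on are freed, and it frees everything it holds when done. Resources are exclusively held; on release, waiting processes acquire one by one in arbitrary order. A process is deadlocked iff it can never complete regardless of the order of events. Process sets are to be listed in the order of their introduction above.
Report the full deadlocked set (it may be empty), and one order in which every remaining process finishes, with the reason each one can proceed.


The deadlocked set is P9 and P6.
Key observation: P9 -> P6 -> P9 is a circular wait — nothing in it can go first; no other process is dragged down with it.
The rest can finish in the order P3, P7, P2, P1.
Check, step by step:
  run P3 (it waits on nothing); releases L1
  run P7 (it waits on nothing); releases L17 and L11
  run P2 (it waits on nothing); releases L6 and L3
  run P1 (all its waits — L6 — are resolved); releases L8


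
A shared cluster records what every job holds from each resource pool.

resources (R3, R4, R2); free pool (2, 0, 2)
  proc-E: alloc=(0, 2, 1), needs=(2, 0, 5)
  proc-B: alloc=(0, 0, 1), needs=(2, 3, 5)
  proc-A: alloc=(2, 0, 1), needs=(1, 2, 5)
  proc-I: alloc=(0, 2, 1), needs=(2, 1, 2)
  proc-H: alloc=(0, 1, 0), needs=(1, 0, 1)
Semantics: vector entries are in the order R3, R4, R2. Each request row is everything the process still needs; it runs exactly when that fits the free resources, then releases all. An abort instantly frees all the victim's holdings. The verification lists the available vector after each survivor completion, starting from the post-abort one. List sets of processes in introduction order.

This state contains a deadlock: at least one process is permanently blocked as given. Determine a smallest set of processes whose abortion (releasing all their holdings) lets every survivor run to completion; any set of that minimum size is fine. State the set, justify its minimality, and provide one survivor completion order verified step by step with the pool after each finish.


Abort proc-E and proc-B.
Key observation: proc-A could never have finished before the abort; with (0, 2, 2) returned by proc-E and proc-B, it fits at step 3.
Why nothing smaller works — every single abort fails: proc-E alone leaves proc-B blocked (short on R2); proc-B alone leaves proc-E blocked (short on R2); proc-A alone leaves proc-E blocked (short on R2); proc-I alone leaves proc-E blocked (short on R2); proc-H alone leaves proc-E blocked (short on R2).
The survivors complete as proc-H, proc-I, proc-A. Check, step by step (starting from the post-abort pool):
  pool = (2, 2, 4)
  run proc-H (needs (1, 0, 1), free (2, 2, 4)); after release of (0, 1, 0) the pool is (2, 3, 4)
  run proc-I (needs (2, 1, 2), free (2, 3, 4)); after release of (0, 2, 1) the pool is (2, 5, 5)
  run proc-A (needs (1, 2, 5), free (2, 5, 5)); after release of (2, 0, 1) the pool is (4, 5, 6)


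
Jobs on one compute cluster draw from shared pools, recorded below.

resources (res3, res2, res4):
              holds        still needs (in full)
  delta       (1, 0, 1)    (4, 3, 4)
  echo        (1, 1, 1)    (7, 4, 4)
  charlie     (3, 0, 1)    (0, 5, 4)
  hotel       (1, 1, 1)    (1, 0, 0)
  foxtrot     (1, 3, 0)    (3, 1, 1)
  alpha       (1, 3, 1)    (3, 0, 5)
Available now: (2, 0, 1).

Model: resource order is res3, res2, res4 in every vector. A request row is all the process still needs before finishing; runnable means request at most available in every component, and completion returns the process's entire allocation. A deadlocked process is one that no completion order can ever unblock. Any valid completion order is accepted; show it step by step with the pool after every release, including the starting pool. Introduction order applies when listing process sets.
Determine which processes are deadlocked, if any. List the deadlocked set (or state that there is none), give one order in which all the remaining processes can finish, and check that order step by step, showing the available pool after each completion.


The deadlocked set is delta, echo, charlie and alpha.
Key observation: once hotel, foxtrot finish, the pool peaks at (4, 4, 2) — and every remaining process still needs more res4 than that.
A valid finishing order for the others: hotel, foxtrot. Verifying each step:
  pool = (2, 0, 1)
  hotel needs (1, 0, 0) <= (2, 0, 1) -> finishes; pool += (1, 1, 1) = (3, 1, 2)
  foxtrot needs (3, 1, 1) <= (3, 1, 2) -> finishes; pool += (1, 3, 0) = (4, 4, 2)
The blocked processes can never fit:
  delta cannot run: need (4, 3, 4) vs free (4, 4, 2) (insufficient res4)
  echo cannot run: need (7, 4, 4) vs free (4, 4, 2) (insufficient res3 and res4)
  charlie cannot run: need (0, 5, 4) vs free (4, 4, 2) (insufficient res2 and res4)
  alpha cannot run: need (3, 0, 5) vs free (4, 4, 2) (insufficient res4)


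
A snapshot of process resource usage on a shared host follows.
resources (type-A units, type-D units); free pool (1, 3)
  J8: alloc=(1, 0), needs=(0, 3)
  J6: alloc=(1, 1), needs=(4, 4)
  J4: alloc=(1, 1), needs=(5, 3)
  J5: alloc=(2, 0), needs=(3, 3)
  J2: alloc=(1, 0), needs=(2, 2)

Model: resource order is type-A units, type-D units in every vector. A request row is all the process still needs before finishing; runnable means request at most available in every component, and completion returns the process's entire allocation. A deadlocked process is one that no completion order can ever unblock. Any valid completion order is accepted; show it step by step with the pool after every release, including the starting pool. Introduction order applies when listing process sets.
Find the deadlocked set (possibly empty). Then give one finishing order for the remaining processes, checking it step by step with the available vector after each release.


The deadlocked set is empty.
Key observation: beginning at J8, releases accumulate fast enough that every process eventually fits.
The rest can finish in the order J8, J2, J5, J4, J6. Check, step by step:
  pool = (1, 3)
  run J8 (needs (0, 3), free (1, 3)); after release of (1, 0) the pool is (2, 3)
  run J2 (needs (2, 2), free (2, 3)); after release of (1, 0) the pool is (3, 3)
  run J5 (needs (3, 3), free (3, 3)); after release of (2, 0) the pool is (5, 3)
  run J4 (needs (5, 3), free (5, 3)); after release of (1, 1) the pool is (6, 4)
  run J6 (needs (4, 4), free (6, 4)); after release of (1, 1) the pool is (7, 5)


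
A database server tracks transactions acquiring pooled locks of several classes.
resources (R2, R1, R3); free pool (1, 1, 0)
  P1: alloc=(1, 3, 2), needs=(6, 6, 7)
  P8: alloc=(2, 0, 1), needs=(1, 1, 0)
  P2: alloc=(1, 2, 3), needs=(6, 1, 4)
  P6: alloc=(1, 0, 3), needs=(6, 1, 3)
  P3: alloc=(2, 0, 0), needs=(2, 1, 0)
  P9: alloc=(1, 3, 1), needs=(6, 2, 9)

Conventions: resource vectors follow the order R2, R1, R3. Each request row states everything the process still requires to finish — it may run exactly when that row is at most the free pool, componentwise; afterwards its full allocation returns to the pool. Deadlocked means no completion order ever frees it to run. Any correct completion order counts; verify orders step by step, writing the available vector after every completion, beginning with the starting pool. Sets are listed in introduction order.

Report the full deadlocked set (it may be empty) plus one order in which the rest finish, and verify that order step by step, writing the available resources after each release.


Deadlocked: P1, P2, P6 and P9.
Key observation: the wall is R2: completing P8, P3 brings the pool only to (5, 1, 1), and all the rest need more.
A valid finishing order for the others: P8, P3. Verifying each step:
  pool = (1, 1, 0)
  run P8 (needs (1, 1, 0), free (1, 1, 0)); after release of (2, 0, 1) the pool is (3, 1, 1)
  run P3 (needs (2, 1, 0), free (3, 1, 1)); after release of (2, 0, 0) the pool is (5, 1, 1)
The blocked processes can never fit:
  blocked: P1 wants (6, 6, 7), pool (5, 1, 1) — not enough R2, R1 and R3
  blocked: P2 wants (6, 1, 4), pool (5, 1, 1) — not enough R2 and R3
  blocked: P6 wants (6, 1, 3), pool (5, 1, 1) — not enough R2 and R3
  blocked: P9 wants (6, 2, 9), pool (5, 1, 1) — not enough R2, R1 and R3


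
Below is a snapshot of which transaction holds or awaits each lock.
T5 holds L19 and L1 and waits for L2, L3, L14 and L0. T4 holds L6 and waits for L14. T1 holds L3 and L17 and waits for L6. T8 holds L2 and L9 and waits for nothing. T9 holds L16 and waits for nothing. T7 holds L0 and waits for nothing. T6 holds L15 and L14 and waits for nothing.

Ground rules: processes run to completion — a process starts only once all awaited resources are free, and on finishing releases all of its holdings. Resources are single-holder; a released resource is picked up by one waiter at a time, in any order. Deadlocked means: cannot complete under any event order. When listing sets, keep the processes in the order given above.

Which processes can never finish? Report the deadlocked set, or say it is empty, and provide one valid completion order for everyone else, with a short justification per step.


Nothing here is deadlocked.
Key observation: no waiting chain loops back on itself — every chain ends at a process that waits on nothing, so everyone eventually runs.
The rest can finish in the order T6, T8, T4, T7, T9, T1, T5.
Verifying each step:
  T6: no waits; runs immediately, freeing L15 and L14
  T8: no waits; runs immediately, freeing L2 and L9
  run T4 (all its waits — L14 — are resolved); releases L6
  T7: no waits; runs immediately, freeing L0
  T9: no waits; runs immediately, freeing L16
  run T1 (all its waits — L6 — are resolved); releases L3 and L17
  run T5 (all its waits — L2, L3, L14 and L0 — are resolved); releases L19 and L1


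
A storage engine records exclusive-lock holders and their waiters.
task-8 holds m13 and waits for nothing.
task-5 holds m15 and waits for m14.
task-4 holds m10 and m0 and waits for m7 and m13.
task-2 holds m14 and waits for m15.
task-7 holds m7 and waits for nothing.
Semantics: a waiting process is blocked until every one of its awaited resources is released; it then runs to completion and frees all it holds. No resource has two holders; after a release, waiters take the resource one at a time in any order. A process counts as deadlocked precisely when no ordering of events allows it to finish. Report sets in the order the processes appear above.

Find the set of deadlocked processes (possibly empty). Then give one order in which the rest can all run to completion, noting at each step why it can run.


Deadlocked set: task-5 and task-2.
Key observation: the cycle task-5 -> task-2 -> task-5 can never break — each member waits on the next; no other process is dragged down with it.
A valid finishing order for the others: task-8, task-7, task-4.
Verifying each step:
  task-8 waits on nothing -> runs at once and releases m13
  task-7 waits on nothing -> runs at once and releases m7
  task-4: everything it awaited (m7 and m13) is free; runs, freeing m10 and m0


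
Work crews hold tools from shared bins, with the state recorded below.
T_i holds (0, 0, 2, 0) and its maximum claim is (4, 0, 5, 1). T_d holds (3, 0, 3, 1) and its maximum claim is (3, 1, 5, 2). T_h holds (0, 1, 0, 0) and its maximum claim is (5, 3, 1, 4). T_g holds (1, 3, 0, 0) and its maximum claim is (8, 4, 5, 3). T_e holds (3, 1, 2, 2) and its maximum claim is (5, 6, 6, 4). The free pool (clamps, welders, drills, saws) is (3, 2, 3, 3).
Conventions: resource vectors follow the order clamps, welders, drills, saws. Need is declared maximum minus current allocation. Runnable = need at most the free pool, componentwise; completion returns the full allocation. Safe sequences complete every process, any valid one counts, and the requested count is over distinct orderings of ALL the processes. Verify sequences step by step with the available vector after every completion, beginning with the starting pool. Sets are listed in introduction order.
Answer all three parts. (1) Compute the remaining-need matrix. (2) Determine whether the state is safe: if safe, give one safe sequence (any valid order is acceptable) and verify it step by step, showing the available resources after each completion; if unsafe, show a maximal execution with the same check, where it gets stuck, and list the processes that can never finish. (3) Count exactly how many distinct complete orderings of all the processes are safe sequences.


(1) Remaining need (order clamps, welders, drills, saws):
  T_i: (4, 0, 3, 1)
  T_d: (0, 1, 2, 1)
  T_h: (5, 2, 1, 4)
  T_g: (7, 1, 5, 3)
  T_e: (2, 5, 4, 2)
(2) The state is UNSAFE.
Key observation: after T_d, T_i, T_h the pool peaks at (6, 3, 8, 4), and each blocked process is short somewhere: T_g on clamps; T_e on welders.
The run T_d, T_i, T_h cannot be extended any further. Verifying each step:
  pool = (3, 2, 3, 3)
  T_d: need (0, 1, 2, 1) fits (3, 2, 3, 3); releases (3, 0, 3, 1), pool now (6, 2, 6, 4)
  T_i: need (4, 0, 3, 1) fits (6, 2, 6, 4); releases (0, 0, 2, 0), pool now (6, 2, 8, 4)
  T_h: need (5, 2, 1, 4) fits (6, 2, 8, 4); releases (0, 1, 0, 0), pool now (6, 3, 8, 4)
  T_g cannot run: need (7, 1, 5, 3) vs free (6, 3, 8, 4) (insufficient clamps)
  T_e cannot run: need (2, 5, 4, 2) vs free (6, 3, 8, 4) (insufficient welders)
Processes that can never finish: T_g and T_e.
(3) The exact count: 0 of the possible complete orderings are safe sequences.


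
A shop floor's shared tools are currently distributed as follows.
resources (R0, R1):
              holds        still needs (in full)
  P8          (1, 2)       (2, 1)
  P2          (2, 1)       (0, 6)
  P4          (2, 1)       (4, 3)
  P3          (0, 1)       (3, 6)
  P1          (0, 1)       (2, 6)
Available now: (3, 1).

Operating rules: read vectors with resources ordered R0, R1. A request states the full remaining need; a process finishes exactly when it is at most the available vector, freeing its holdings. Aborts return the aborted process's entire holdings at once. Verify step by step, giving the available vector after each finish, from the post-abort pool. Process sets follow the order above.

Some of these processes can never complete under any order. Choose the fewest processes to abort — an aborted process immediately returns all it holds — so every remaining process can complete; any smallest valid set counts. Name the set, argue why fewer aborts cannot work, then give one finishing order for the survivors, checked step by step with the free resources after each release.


Abort P2 and P1.
Key observation: P3 had no path to completion before; after the abort of P2 and P1 ((2, 2) returned), step 3 is where it fits.
No one abort is enough; case by case: P8 alone leaves P2 blocked (short on R1); P2 alone leaves P3 blocked (short on R1); P4 alone leaves P2 blocked (short on R1); P3 alone leaves P2 blocked (short on R1); P1 alone leaves P2 blocked (short on R1).
One survivor order: P4, P8, P3. Step-by-step check (post-abort pool first):
  pool = (5, 3)
  P4: need (4, 3) fits (5, 3); releases (2, 1), pool now (7, 4)
  P8: need (2, 1) fits (7, 4); releases (1, 2), pool now (8, 6)
  P3: need (3, 6) fits (8, 6); releases (0, 1), pool now (8, 7)


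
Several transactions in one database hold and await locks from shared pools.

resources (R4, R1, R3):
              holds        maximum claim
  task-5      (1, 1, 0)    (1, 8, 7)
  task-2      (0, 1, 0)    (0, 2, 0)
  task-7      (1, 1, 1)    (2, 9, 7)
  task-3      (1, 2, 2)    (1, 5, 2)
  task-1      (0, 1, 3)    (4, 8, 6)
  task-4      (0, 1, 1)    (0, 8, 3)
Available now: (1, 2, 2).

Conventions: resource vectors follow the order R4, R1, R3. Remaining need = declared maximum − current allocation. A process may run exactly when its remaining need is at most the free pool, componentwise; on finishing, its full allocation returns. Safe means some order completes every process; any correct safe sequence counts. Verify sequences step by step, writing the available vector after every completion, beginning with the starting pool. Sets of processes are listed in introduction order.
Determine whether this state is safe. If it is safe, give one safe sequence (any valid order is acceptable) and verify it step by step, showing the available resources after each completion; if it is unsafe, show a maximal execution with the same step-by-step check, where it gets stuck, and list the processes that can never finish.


The state is UNSAFE.
Key observation: R1 is the bottleneck — with task-2, task-3 done the pool holds (2, 5, 4), short of every remaining need.
A maximal execution: task-2, task-3 — then nothing else fits. Walking it through:
  pool = (1, 2, 2)
  task-2: need (0, 1, 0) fits (1, 2, 2); releases (0, 1, 0), pool now (1, 3, 2)
  task-3: need (0, 3, 0) fits (1, 3, 2); releases (1, 2, 2), pool now (2, 5, 4)
  blocked: task-5 wants (0, 7, 7), pool (2, 5, 4) — not enough R1 and R3
  blocked: task-7 wants (1, 8, 6), pool (2, 5, 4) — not enough R1 and R3
  blocked: task-1 wants (4, 7, 3), pool (2, 5, 4) — not enough R4 and R1
  blocked: task-4 wants (0, 7, 2), pool (2, 5, 4) — not enough R1
Never able to finish: task-5, task-7, task-1 and task-4.
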